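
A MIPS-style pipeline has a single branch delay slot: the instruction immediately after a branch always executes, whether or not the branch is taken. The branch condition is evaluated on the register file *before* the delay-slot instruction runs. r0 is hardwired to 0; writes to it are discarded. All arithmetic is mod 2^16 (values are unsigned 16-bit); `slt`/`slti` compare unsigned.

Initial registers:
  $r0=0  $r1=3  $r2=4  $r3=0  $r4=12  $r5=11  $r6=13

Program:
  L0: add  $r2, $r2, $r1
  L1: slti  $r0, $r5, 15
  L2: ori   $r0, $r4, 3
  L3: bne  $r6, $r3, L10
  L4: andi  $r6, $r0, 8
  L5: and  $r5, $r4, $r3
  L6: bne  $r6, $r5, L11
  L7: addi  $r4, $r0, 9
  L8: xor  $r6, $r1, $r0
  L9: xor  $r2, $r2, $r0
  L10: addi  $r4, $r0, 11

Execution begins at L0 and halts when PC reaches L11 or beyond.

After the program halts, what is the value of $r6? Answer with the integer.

  step pc=0: add  $r2, $r2, $r1  regs=(0,3,7,0,12,11,13)
  step pc=1: slti  $r0, $r5, 15  regs=(0,3,7,0,12,11,13)
  step pc=2: ori   $r0, $r4, 3  regs=(0,3,7,0,12,11,13)
  step pc=3: bne  $r6, $r3, L10  cond=T  regs=(0,3,7,0,12,11,13)
  step pc=4: andi  $r6, $r0, 8  regs=(0,3,7,0,12,11,0)
  step pc=10: addi  $r4, $r0, 11  regs=(0,3,7,0,11,11,0)

0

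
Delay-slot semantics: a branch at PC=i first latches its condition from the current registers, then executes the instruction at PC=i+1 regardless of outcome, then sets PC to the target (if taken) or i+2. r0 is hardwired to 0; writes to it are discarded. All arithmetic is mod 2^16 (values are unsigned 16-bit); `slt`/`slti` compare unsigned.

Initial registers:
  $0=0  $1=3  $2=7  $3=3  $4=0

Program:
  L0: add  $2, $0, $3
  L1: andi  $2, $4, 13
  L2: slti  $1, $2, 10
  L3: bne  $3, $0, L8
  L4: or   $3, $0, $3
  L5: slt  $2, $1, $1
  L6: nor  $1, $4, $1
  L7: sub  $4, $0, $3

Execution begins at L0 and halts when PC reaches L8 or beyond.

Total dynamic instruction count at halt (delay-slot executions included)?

[0] add  $2, $0, $3  →  {$0:0, $1:3, $2:3, $3:3, $4:0}
[1] andi  $2, $4, 13  →  {$0:0, $1:3, $2:0, $3:3, $4:0}
[2] slti  $1, $2, 10  →  {$0:0, $1:1, $2:0, $3:3, $4:0}
[3] bne  $3, $0, L8  →  {$0:0, $1:1, $2:0, $3:3, $4:0}  ⟨branch taken⟩
[4] or   $3, $0, $3  →  {$0:0, $1:1, $2:0, $3:3, $4:0}

5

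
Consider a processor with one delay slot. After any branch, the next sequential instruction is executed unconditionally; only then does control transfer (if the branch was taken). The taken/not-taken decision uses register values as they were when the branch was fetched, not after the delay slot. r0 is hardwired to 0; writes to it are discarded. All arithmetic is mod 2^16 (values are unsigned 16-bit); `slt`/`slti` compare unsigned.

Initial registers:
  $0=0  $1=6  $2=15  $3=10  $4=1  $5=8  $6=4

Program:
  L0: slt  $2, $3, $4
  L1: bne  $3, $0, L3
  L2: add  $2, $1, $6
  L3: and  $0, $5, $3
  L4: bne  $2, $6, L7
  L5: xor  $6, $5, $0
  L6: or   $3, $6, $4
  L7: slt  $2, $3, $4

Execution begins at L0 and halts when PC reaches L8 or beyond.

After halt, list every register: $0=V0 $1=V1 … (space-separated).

  step pc=0: slt  $2, $3, $4  regs=(0,6,0,10,1,8,4)
  step pc=1: bne  $3, $0, L3  cond=T  regs=(0,6,0,10,1,8,4)
  step pc=2: add  $2, $1, $6  regs=(0,6,10,10,1,8,4)
  step pc=3: and  $0, $5, $3  regs=(0,6,10,10,1,8,4)
  step pc=4: bne  $2, $6, L7  cond=T  regs=(0,6,10,10,1,8,4)
  step pc=5: xor  $6, $5, $0  regs=(0,6,10,10,1,8,8)
  step pc=7: slt  $2, $3, $4  regs=(0,6,0,10,1,8,8)

$0=0 $1=6 $2=0 $3=10 $4=1 $5=8 $6=8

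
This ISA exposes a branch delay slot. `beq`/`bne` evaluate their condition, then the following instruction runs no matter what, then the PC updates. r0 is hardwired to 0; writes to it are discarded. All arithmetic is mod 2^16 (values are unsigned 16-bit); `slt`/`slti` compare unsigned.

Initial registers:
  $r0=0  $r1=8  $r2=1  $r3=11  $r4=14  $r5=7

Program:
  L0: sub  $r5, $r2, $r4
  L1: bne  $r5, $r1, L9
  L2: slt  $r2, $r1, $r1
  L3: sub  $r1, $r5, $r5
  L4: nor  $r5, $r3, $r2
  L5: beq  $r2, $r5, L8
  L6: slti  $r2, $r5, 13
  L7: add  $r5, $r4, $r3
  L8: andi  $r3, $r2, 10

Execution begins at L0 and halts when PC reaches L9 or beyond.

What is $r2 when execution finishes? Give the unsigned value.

0

PC=0  sub  $r5, $r2, $r4     | $r0=0 $r1=8 $r2=1 $r3=11 $r4=14 $r5=65523
PC=1  bne  $r5, $r1, L9      | $r0=0 $r1=8 $r2=1 $r3=11 $r4=14 $r5=65523  [TAKEN]
PC=2  slt  $r2, $r1, $r1     | $r0=0 $r1=8 $r2=0 $r3=11 $r4=14 $r5=65523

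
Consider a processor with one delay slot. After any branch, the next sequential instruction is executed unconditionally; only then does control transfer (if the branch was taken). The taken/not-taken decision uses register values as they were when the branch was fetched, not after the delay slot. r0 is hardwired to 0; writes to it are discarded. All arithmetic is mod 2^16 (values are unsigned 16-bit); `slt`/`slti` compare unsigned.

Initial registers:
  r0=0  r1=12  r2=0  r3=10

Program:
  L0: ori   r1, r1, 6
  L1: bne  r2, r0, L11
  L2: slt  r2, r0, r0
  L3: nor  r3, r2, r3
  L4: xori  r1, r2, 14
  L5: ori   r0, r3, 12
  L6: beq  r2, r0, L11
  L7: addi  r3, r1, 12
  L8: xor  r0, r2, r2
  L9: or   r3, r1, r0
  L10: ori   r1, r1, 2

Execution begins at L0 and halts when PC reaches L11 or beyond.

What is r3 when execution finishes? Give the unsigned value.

  step pc=0: ori   r1, r1, 6  regs=(0,14,0,10)
  step pc=1: bne  r2, r0, L11  cond=F  regs=(0,14,0,10)
  step pc=2: slt  r2, r0, r0  regs=(0,14,0,10)
  step pc=3: nor  r3, r2, r3  regs=(0,14,0,65525)
  step pc=4: xori  r1, r2, 14  regs=(0,14,0,65525)
  step pc=5: ori   r0, r3, 12  regs=(0,14,0,65525)
  step pc=6: beq  r2, r0, L11  cond=T  regs=(0,14,0,65525)
  step pc=7: addi  r3, r1, 12  regs=(0,14,0,26)

26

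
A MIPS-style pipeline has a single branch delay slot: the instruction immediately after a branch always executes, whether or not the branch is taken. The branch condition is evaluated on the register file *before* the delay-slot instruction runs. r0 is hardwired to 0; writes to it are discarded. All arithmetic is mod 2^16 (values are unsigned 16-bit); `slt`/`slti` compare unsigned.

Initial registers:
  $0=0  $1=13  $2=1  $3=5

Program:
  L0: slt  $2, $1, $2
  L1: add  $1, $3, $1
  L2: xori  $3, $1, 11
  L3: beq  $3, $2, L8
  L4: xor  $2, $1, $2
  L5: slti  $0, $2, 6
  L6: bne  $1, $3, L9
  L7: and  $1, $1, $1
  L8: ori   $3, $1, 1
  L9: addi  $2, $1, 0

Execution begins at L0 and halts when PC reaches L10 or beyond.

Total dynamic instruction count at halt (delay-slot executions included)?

9

#0 slt  $2, $1, $2 ; 0/13/0/5
#1 add  $1, $3, $1 ; 0/18/0/5
#2 xori  $3, $1, 11 ; 0/18/0/25
#3 beq  $3, $2, L8 ; 0/18/0/25 ; →fallthru
#4 xor  $2, $1, $2 ; 0/18/18/25
#5 slti  $0, $2, 6 ; 0/18/18/25
#6 bne  $1, $3, L9 ; 0/18/18/25 ; →target
#7 and  $1, $1, $1 ; 0/18/18/25
#9 addi  $2, $1, 0 ; 0/18/18/25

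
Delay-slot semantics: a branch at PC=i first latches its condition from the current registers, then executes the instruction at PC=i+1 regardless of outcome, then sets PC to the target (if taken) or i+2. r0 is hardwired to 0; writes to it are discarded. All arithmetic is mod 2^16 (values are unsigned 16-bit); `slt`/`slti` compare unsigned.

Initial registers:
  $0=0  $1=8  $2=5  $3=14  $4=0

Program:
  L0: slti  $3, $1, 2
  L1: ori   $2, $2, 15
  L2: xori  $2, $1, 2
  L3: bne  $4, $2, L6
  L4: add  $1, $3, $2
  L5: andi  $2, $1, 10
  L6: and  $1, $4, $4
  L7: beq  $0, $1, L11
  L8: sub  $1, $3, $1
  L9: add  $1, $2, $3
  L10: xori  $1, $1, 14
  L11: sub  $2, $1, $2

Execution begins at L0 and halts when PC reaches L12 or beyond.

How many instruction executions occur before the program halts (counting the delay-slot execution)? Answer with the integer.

[0] slti  $3, $1, 2  →  {$0:0, $1:8, $2:5, $3:0, $4:0}
[1] ori   $2, $2, 15  →  {$0:0, $1:8, $2:15, $3:0, $4:0}
[2] xori  $2, $1, 2  →  {$0:0, $1:8, $2:10, $3:0, $4:0}
[3] bne  $4, $2, L6  →  {$0:0, $1:8, $2:10, $3:0, $4:0}  ⟨branch taken⟩
[4] add  $1, $3, $2  →  {$0:0, $1:10, $2:10, $3:0, $4:0}
[6] and  $1, $4, $4  →  {$0:0, $1:0, $2:10, $3:0, $4:0}
[7] beq  $0, $1, L11  →  {$0:0, $1:0, $2:10, $3:0, $4:0}  ⟨branch taken⟩
[8] sub  $1, $3, $1  →  {$0:0, $1:0, $2:10, $3:0, $4:0}
[11] sub  $2, $1, $2  →  {$0:0, $1:0, $2:65526, $3:0, $4:0}

9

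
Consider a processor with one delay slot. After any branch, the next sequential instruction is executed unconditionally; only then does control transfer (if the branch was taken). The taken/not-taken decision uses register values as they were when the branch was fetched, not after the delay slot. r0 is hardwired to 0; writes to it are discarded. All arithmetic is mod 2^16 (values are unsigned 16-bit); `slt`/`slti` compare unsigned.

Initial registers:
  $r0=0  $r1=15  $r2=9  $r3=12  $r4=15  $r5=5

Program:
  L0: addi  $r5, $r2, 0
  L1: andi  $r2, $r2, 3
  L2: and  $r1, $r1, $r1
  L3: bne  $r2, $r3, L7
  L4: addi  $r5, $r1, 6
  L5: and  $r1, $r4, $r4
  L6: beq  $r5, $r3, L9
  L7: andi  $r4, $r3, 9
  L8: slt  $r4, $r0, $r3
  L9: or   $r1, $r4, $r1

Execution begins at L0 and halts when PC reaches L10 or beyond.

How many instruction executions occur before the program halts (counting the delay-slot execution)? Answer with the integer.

8

[0] addi  $r5, $r2, 0  →  {$r0:0, $r1:15, $r2:9, $r3:12, $r4:15, $r5:9}
[1] andi  $r2, $r2, 3  →  {$r0:0, $r1:15, $r2:1, $r3:12, $r4:15, $r5:9}
[2] and  $r1, $r1, $r1  →  {$r0:0, $r1:15, $r2:1, $r3:12, $r4:15, $r5:9}
[3] bne  $r2, $r3, L7  →  {$r0:0, $r1:15, $r2:1, $r3:12, $r4:15, $r5:9}  ⟨branch taken⟩
[4] addi  $r5, $r1, 6  →  {$r0:0, $r1:15, $r2:1, $r3:12, $r4:15, $r5:21}
[7] andi  $r4, $r3, 9  →  {$r0:0, $r1:15, $r2:1, $r3:12, $r4:8, $r5:21}
[8] slt  $r4, $r0, $r3  →  {$r0:0, $r1:15, $r2:1, $r3:12, $r4:1, $r5:21}
[9] or   $r1, $r4, $r1  →  {$r0:0, $r1:15, $r2:1, $r3:12, $r4:1, $r5:21}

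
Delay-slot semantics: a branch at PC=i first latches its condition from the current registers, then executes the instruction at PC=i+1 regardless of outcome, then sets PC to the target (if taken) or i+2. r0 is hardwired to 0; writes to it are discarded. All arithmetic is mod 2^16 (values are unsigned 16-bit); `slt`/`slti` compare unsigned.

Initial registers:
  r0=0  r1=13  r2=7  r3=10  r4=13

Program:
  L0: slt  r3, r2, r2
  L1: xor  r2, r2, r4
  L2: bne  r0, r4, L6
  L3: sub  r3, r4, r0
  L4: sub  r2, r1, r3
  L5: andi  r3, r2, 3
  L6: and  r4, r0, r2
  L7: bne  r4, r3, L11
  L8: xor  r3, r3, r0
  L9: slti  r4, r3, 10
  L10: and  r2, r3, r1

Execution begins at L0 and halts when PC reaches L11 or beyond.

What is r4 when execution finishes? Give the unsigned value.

PC=0  slt  r3, r2, r2        | r0=0 r1=13 r2=7 r3=0 r4=13
PC=1  xor  r2, r2, r4        | r0=0 r1=13 r2=10 r3=0 r4=13
PC=2  bne  r0, r4, L6        | r0=0 r1=13 r2=10 r3=0 r4=13  [TAKEN]
PC=3  sub  r3, r4, r0        | r0=0 r1=13 r2=10 r3=13 r4=13
PC=6  and  r4, r0, r2        | r0=0 r1=13 r2=10 r3=13 r4=0
PC=7  bne  r4, r3, L11       | r0=0 r1=13 r2=10 r3=13 r4=0  [TAKEN]
PC=8  xor  r3, r3, r0        | r0=0 r1=13 r2=10 r3=13 r4=0

0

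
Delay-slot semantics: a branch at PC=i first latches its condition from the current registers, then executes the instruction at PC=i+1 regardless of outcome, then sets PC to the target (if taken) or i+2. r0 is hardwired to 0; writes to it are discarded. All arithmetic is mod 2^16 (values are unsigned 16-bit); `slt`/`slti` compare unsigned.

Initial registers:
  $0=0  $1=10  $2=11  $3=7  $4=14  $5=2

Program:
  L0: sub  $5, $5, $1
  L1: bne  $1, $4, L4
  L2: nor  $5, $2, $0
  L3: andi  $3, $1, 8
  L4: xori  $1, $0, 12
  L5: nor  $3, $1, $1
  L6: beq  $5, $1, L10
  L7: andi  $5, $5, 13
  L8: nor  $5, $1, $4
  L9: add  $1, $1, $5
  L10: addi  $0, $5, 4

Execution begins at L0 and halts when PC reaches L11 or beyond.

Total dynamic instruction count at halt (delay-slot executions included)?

10

  step pc=0: sub  $5, $5, $1  regs=(0,10,11,7,14,65528)
  step pc=1: bne  $1, $4, L4  cond=T  regs=(0,10,11,7,14,65528)
  step pc=2: nor  $5, $2, $0  regs=(0,10,11,7,14,65524)
  step pc=4: xori  $1, $0, 12  regs=(0,12,11,7,14,65524)
  step pc=5: nor  $3, $1, $1  regs=(0,12,11,65523,14,65524)
  step pc=6: beq  $5, $1, L10  cond=F  regs=(0,12,11,65523,14,65524)
  step pc=7: andi  $5, $5, 13  regs=(0,12,11,65523,14,4)
  step pc=8: nor  $5, $1, $4  regs=(0,12,11,65523,14,65521)
  step pc=9: add  $1, $1, $5  regs=(0,65533,11,65523,14,65521)
  step pc=10: addi  $0, $5, 4  regs=(0,65533,11,65523,14,65521)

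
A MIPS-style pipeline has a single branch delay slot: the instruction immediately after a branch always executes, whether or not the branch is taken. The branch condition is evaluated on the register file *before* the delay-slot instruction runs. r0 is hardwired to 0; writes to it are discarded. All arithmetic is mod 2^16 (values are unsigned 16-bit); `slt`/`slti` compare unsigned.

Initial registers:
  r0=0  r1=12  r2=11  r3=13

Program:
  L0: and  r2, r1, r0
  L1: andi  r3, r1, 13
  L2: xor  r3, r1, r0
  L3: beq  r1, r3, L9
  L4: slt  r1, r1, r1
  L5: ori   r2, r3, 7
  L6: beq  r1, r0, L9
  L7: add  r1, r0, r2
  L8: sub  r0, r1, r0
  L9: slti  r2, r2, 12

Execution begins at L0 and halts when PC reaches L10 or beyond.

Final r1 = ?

  step pc=0: and  r2, r1, r0  regs=(0,12,0,13)
  step pc=1: andi  r3, r1, 13  regs=(0,12,0,12)
  step pc=2: xor  r3, r1, r0  regs=(0,12,0,12)
  step pc=3: beq  r1, r3, L9  cond=T  regs=(0,12,0,12)
  step pc=4: slt  r1, r1, r1  regs=(0,0,0,12)
  step pc=9: slti  r2, r2, 12  regs=(0,0,1,12)

0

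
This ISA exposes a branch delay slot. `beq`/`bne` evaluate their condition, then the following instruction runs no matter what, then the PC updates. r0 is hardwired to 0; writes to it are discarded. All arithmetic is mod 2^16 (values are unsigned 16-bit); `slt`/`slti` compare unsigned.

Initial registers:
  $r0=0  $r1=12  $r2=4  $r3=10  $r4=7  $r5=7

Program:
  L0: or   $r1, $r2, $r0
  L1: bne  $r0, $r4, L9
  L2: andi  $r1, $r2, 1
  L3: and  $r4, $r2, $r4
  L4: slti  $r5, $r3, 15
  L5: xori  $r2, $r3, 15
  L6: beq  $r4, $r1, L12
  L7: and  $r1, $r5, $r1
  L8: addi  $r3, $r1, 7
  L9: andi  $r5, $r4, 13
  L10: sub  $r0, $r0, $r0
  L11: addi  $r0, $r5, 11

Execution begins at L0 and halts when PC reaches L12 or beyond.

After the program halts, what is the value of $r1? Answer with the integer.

0

[0] or   $r1, $r2, $r0  →  {$r0:0, $r1:4, $r2:4, $r3:10, $r4:7, $r5:7}
[1] bne  $r0, $r4, L9  →  {$r0:0, $r1:4, $r2:4, $r3:10, $r4:7, $r5:7}  ⟨branch taken⟩
[2] andi  $r1, $r2, 1  →  {$r0:0, $r1:0, $r2:4, $r3:10, $r4:7, $r5:7}
[9] andi  $r5, $r4, 13  →  {$r0:0, $r1:0, $r2:4, $r3:10, $r4:7, $r5:5}
[10] sub  $r0, $r0, $r0  →  {$r0:0, $r1:0, $r2:4, $r3:10, $r4:7, $r5:5}
[11] addi  $r0, $r5, 11  →  {$r0:0, $r1:0, $r2:4, $r3:10, $r4:7, $r5:5}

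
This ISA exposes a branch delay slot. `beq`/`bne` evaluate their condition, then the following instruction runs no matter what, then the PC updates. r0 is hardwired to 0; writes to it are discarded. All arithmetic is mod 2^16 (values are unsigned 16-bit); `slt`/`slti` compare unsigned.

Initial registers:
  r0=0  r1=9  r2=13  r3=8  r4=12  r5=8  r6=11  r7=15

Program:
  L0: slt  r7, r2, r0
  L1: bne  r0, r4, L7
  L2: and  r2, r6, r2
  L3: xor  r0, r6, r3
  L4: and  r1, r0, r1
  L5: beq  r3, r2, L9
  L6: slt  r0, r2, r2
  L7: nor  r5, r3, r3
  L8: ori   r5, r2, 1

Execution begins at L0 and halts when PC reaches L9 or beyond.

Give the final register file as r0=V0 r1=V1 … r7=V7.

  step pc=0: slt  r7, r2, r0  regs=(0,9,13,8,12,8,11,0)
  step pc=1: bne  r0, r4, L7  cond=T  regs=(0,9,13,8,12,8,11,0)
  step pc=2: and  r2, r6, r2  regs=(0,9,9,8,12,8,11,0)
  step pc=7: nor  r5, r3, r3  regs=(0,9,9,8,12,65527,11,0)
  step pc=8: ori   r5, r2, 1  regs=(0,9,9,8,12,9,11,0)

r0=0 r1=9 r2=9 r3=8 r4=12 r5=9 r6=11 r7=0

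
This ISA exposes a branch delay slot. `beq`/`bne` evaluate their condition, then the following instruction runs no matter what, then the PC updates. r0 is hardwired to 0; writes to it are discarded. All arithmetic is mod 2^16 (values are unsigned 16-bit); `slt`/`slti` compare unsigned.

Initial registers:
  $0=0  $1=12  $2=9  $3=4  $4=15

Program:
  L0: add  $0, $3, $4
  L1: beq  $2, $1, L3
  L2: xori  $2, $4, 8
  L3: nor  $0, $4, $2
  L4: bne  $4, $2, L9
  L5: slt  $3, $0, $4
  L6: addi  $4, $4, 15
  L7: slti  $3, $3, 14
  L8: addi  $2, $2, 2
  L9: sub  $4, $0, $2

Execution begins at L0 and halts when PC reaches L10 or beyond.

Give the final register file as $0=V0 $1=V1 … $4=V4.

  step pc=0: add  $0, $3, $4  regs=(0,12,9,4,15)
  step pc=1: beq  $2, $1, L3  cond=F  regs=(0,12,9,4,15)
  step pc=2: xori  $2, $4, 8  regs=(0,12,7,4,15)
  step pc=3: nor  $0, $4, $2  regs=(0,12,7,4,15)
  step pc=4: bne  $4, $2, L9  cond=T  regs=(0,12,7,4,15)
  step pc=5: slt  $3, $0, $4  regs=(0,12,7,1,15)
  step pc=9: sub  $4, $0, $2  regs=(0,12,7,1,65529)

$0=0 $1=12 $2=7 $3=1 $4=65529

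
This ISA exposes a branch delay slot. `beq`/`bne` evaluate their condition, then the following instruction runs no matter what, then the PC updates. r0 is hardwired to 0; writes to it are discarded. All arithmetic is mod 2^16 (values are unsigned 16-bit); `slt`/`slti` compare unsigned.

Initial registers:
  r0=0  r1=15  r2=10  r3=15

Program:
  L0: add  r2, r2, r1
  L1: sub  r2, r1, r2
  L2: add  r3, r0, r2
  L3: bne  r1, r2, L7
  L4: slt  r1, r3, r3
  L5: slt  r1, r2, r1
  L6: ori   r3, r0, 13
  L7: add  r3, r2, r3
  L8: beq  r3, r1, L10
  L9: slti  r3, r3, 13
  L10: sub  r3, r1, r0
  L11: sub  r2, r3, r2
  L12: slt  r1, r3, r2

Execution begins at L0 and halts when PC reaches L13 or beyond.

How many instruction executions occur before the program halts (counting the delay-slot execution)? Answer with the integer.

#0 add  r2, r2, r1 ; 0/15/25/15
#1 sub  r2, r1, r2 ; 0/15/65526/15
#2 add  r3, r0, r2 ; 0/15/65526/65526
#3 bne  r1, r2, L7 ; 0/15/65526/65526 ; →target
#4 slt  r1, r3, r3 ; 0/0/65526/65526
#7 add  r3, r2, r3 ; 0/0/65526/65516
#8 beq  r3, r1, L10 ; 0/0/65526/65516 ; →fallthru
#9 slti  r3, r3, 13 ; 0/0/65526/0
#10 sub  r3, r1, r0 ; 0/0/65526/0
#11 sub  r2, r3, r2 ; 0/0/10/0
#12 slt  r1, r3, r2 ; 0/1/10/0

11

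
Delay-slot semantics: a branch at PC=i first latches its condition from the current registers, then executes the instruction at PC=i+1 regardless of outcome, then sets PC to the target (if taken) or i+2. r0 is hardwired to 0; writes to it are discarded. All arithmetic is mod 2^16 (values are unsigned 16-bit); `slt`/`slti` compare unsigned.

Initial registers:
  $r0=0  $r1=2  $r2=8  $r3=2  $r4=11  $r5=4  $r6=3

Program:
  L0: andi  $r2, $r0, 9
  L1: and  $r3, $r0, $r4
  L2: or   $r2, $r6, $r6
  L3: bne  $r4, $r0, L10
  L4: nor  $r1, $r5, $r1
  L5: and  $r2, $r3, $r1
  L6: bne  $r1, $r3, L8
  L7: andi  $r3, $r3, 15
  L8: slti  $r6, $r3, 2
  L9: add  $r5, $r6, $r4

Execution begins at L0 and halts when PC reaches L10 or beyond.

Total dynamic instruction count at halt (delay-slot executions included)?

#0 andi  $r2, $r0, 9 ; 0/2/0/2/11/4/3
#1 and  $r3, $r0, $r4 ; 0/2/0/0/11/4/3
#2 or   $r2, $r6, $r6 ; 0/2/3/0/11/4/3
#3 bne  $r4, $r0, L10 ; 0/2/3/0/11/4/3 ; →target
#4 nor  $r1, $r5, $r1 ; 0/65529/3/0/11/4/3

5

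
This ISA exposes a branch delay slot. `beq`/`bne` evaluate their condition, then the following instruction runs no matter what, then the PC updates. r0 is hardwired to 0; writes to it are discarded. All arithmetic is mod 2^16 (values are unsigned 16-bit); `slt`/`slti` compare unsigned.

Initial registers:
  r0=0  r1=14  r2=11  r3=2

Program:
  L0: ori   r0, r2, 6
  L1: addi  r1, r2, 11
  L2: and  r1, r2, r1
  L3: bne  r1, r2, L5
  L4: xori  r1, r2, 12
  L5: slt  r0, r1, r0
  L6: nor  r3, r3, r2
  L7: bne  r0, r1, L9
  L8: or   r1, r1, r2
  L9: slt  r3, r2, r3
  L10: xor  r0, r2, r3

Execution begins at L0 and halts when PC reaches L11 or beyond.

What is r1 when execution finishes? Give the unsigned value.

#0 ori   r0, r2, 6 ; 0/14/11/2
#1 addi  r1, r2, 11 ; 0/22/11/2
#2 and  r1, r2, r1 ; 0/2/11/2
#3 bne  r1, r2, L5 ; 0/2/11/2 ; →target
#4 xori  r1, r2, 12 ; 0/7/11/2
#5 slt  r0, r1, r0 ; 0/7/11/2
#6 nor  r3, r3, r2 ; 0/7/11/65524
#7 bne  r0, r1, L9 ; 0/7/11/65524 ; →target
#8 or   r1, r1, r2 ; 0/15/11/65524
#9 slt  r3, r2, r3 ; 0/15/11/1
#10 xor  r0, r2, r3 ; 0/15/11/1

15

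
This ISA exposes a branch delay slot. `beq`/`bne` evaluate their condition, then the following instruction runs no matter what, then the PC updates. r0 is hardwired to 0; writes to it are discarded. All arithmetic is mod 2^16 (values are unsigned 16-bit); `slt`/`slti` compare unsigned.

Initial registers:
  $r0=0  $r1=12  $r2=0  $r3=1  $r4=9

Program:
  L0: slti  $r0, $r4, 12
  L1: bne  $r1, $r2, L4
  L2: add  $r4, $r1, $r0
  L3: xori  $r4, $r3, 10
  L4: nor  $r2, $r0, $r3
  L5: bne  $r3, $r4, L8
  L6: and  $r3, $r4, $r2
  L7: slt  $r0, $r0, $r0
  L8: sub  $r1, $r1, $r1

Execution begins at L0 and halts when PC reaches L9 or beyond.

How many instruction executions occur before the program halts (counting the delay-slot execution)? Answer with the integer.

7

  step pc=0: slti  $r0, $r4, 12  regs=(0,12,0,1,9)
  step pc=1: bne  $r1, $r2, L4  cond=T  regs=(0,12,0,1,9)
  step pc=2: add  $r4, $r1, $r0  regs=(0,12,0,1,12)
  step pc=4: nor  $r2, $r0, $r3  regs=(0,12,65534,1,12)
  step pc=5: bne  $r3, $r4, L8  cond=T  regs=(0,12,65534,1,12)
  step pc=6: and  $r3, $r4, $r2  regs=(0,12,65534,12,12)
  step pc=8: sub  $r1, $r1, $r1  regs=(0,0,65534,12,12)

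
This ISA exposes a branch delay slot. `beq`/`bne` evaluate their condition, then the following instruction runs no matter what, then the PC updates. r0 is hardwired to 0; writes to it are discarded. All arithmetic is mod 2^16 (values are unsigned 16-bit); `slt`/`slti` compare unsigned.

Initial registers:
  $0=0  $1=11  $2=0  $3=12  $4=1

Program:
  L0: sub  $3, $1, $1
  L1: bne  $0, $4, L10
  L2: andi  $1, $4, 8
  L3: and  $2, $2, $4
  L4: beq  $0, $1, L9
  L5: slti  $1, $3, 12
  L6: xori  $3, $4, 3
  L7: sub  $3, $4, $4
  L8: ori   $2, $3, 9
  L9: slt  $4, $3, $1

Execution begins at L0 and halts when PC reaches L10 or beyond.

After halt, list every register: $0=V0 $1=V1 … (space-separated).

$0=0 $1=0 $2=0 $3=0 $4=1

PC=0  sub  $3, $1, $1        | $0=0 $1=11 $2=0 $3=0 $4=1
PC=1  bne  $0, $4, L10       | $0=0 $1=11 $2=0 $3=0 $4=1  [TAKEN]
PC=2  andi  $1, $4, 8        | $0=0 $1=0 $2=0 $3=0 $4=1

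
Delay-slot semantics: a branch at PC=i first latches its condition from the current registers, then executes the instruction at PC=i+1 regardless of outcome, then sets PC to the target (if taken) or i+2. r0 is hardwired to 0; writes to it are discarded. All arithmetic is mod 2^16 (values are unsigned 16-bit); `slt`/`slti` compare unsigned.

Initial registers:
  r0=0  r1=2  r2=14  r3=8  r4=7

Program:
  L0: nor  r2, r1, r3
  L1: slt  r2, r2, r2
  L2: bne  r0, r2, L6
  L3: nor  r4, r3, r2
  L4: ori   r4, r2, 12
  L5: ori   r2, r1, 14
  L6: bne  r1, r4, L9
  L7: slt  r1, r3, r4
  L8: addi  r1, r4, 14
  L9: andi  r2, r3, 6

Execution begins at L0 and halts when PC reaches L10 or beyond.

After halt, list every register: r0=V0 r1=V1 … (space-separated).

PC=0  nor  r2, r1, r3        | r0=0 r1=2 r2=65525 r3=8 r4=7
PC=1  slt  r2, r2, r2        | r0=0 r1=2 r2=0 r3=8 r4=7
PC=2  bne  r0, r2, L6        | r0=0 r1=2 r2=0 r3=8 r4=7  [not taken]
PC=3  nor  r4, r3, r2        | r0=0 r1=2 r2=0 r3=8 r4=65527
PC=4  ori   r4, r2, 12       | r0=0 r1=2 r2=0 r3=8 r4=12
PC=5  ori   r2, r1, 14       | r0=0 r1=2 r2=14 r3=8 r4=12
PC=6  bne  r1, r4, L9        | r0=0 r1=2 r2=14 r3=8 r4=12  [TAKEN]
PC=7  slt  r1, r3, r4        | r0=0 r1=1 r2=14 r3=8 r4=12
PC=9  andi  r2, r3, 6        | r0=0 r1=1 r2=0 r3=8 r4=12

r0=0 r1=1 r2=0 r3=8 r4=12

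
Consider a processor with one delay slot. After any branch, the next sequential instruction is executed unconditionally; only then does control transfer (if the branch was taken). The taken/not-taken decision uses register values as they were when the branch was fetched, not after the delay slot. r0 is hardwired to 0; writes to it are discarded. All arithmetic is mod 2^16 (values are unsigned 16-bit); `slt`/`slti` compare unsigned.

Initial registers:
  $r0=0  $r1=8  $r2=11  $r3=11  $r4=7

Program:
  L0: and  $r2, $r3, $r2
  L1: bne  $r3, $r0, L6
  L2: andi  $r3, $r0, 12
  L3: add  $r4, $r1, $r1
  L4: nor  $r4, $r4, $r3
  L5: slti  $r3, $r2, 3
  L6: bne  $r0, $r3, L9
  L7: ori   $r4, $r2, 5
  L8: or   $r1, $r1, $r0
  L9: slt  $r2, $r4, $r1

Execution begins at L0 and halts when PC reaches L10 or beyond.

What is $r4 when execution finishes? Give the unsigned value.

#0 and  $r2, $r3, $r2 ; 0/8/11/11/7
#1 bne  $r3, $r0, L6 ; 0/8/11/11/7 ; →target
#2 andi  $r3, $r0, 12 ; 0/8/11/0/7
#6 bne  $r0, $r3, L9 ; 0/8/11/0/7 ; →fallthru
#7 ori   $r4, $r2, 5 ; 0/8/11/0/15
#8 or   $r1, $r1, $r0 ; 0/8/11/0/15
#9 slt  $r2, $r4, $r1 ; 0/8/0/0/15

15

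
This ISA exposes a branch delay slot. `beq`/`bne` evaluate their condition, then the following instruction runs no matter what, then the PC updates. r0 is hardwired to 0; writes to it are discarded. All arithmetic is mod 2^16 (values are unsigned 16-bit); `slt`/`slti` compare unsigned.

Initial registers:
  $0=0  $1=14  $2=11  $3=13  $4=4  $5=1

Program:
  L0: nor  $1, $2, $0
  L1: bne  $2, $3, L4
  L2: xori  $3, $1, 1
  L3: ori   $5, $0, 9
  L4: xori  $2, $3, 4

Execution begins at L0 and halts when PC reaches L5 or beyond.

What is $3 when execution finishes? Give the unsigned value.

65525

PC=0  nor  $1, $2, $0        | $0=0 $1=65524 $2=11 $3=13 $4=4 $5=1
PC=1  bne  $2, $3, L4        | $0=0 $1=65524 $2=11 $3=13 $4=4 $5=1  [TAKEN]
PC=2  xori  $3, $1, 1        | $0=0 $1=65524 $2=11 $3=65525 $4=4 $5=1
PC=4  xori  $2, $3, 4        | $0=0 $1=65524 $2=65521 $3=65525 $4=4 $5=1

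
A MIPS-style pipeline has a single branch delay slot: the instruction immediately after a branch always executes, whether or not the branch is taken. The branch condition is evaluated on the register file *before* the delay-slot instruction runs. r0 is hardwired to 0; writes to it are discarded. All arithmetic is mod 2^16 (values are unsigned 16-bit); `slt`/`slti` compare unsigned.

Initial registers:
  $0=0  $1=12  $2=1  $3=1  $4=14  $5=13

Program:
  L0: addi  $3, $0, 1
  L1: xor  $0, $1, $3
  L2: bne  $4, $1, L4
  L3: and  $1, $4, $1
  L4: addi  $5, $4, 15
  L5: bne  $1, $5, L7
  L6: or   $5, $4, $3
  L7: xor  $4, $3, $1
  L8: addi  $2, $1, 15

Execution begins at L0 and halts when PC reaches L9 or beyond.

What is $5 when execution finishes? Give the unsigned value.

#0 addi  $3, $0, 1 ; 0/12/1/1/14/13
#1 xor  $0, $1, $3 ; 0/12/1/1/14/13
#2 bne  $4, $1, L4 ; 0/12/1/1/14/13 ; →target
#3 and  $1, $4, $1 ; 0/12/1/1/14/13
#4 addi  $5, $4, 15 ; 0/12/1/1/14/29
#5 bne  $1, $5, L7 ; 0/12/1/1/14/29 ; →target
#6 or   $5, $4, $3 ; 0/12/1/1/14/15
#7 xor  $4, $3, $1 ; 0/12/1/1/13/15
#8 addi  $2, $1, 15 ; 0/12/27/1/13/15

15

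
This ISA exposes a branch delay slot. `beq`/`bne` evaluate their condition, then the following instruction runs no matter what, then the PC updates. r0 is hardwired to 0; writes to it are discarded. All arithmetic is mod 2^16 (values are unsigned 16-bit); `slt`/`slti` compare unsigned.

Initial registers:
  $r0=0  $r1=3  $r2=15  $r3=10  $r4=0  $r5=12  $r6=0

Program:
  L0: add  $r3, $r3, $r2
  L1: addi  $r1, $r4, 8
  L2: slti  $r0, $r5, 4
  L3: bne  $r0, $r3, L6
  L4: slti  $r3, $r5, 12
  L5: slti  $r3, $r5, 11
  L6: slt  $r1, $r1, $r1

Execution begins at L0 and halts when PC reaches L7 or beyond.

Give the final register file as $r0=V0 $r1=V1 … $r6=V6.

$r0=0 $r1=0 $r2=15 $r3=0 $r4=0 $r5=12 $r6=0

[0] add  $r3, $r3, $r2  →  {$r0:0, $r1:3, $r2:15, $r3:25, $r4:0, $r5:12, $r6:0}
[1] addi  $r1, $r4, 8  →  {$r0:0, $r1:8, $r2:15, $r3:25, $r4:0, $r5:12, $r6:0}
[2] slti  $r0, $r5, 4  →  {$r0:0, $r1:8, $r2:15, $r3:25, $r4:0, $r5:12, $r6:0}
[3] bne  $r0, $r3, L6  →  {$r0:0, $r1:8, $r2:15, $r3:25, $r4:0, $r5:12, $r6:0}  ⟨branch taken⟩
[4] slti  $r3, $r5, 12  →  {$r0:0, $r1:8, $r2:15, $r3:0, $r4:0, $r5:12, $r6:0}
[6] slt  $r1, $r1, $r1  →  {$r0:0, $r1:0, $r2:15, $r3:0, $r4:0, $r5:12, $r6:0}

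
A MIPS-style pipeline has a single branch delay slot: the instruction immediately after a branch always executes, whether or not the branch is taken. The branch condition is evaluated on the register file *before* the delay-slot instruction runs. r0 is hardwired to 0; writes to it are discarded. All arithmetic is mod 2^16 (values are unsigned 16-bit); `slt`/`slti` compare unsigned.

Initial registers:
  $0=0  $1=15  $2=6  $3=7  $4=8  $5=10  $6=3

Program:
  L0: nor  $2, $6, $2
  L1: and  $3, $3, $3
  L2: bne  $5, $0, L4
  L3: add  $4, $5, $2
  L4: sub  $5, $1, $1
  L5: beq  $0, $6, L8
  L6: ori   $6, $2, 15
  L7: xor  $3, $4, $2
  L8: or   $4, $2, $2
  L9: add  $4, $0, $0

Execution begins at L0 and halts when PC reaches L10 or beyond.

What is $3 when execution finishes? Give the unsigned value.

65530

[0] nor  $2, $6, $2  →  {$0:0, $1:15, $2:65528, $3:7, $4:8, $5:10, $6:3}
[1] and  $3, $3, $3  →  {$0:0, $1:15, $2:65528, $3:7, $4:8, $5:10, $6:3}
[2] bne  $5, $0, L4  →  {$0:0, $1:15, $2:65528, $3:7, $4:8, $5:10, $6:3}  ⟨branch taken⟩
[3] add  $4, $5, $2  →  {$0:0, $1:15, $2:65528, $3:7, $4:2, $5:10, $6:3}
[4] sub  $5, $1, $1  →  {$0:0, $1:15, $2:65528, $3:7, $4:2, $5:0, $6:3}
[5] beq  $0, $6, L8  →  {$0:0, $1:15, $2:65528, $3:7, $4:2, $5:0, $6:3}  ⟨branch fallthrough⟩
[6] ori   $6, $2, 15  →  {$0:0, $1:15, $2:65528, $3:7, $4:2, $5:0, $6:65535}
[7] xor  $3, $4, $2  →  {$0:0, $1:15, $2:65528, $3:65530, $4:2, $5:0, $6:65535}
[8] or   $4, $2, $2  →  {$0:0, $1:15, $2:65528, $3:65530, $4:65528, $5:0, $6:65535}
[9] add  $4, $0, $0  →  {$0:0, $1:15, $2:65528, $3:65530, $4:0, $5:0, $6:65535}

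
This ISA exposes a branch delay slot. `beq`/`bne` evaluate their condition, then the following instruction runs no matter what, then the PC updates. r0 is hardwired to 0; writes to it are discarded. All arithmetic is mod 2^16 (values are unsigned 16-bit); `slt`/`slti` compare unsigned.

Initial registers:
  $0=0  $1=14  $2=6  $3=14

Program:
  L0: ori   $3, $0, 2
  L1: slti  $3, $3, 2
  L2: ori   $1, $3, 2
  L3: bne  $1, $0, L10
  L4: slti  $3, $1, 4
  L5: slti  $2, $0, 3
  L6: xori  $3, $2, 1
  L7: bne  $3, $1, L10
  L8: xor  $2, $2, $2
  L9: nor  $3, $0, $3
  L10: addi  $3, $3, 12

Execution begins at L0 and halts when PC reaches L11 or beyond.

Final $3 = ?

  step pc=0: ori   $3, $0, 2  regs=(0,14,6,2)
  step pc=1: slti  $3, $3, 2  regs=(0,14,6,0)
  step pc=2: ori   $1, $3, 2  regs=(0,2,6,0)
  step pc=3: bne  $1, $0, L10  cond=T  regs=(0,2,6,0)
  step pc=4: slti  $3, $1, 4  regs=(0,2,6,1)
  step pc=10: addi  $3, $3, 12  regs=(0,2,6,13)

13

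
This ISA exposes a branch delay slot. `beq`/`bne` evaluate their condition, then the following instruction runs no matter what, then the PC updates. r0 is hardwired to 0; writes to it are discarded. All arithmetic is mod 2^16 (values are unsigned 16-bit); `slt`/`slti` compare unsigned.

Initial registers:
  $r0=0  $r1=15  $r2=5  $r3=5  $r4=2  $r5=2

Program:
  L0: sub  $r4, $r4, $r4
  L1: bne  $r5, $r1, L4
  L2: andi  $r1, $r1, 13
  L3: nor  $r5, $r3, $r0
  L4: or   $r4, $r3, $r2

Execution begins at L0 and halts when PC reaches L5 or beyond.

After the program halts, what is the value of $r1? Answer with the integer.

13

[0] sub  $r4, $r4, $r4  →  {$r0:0, $r1:15, $r2:5, $r3:5, $r4:0, $r5:2}
[1] bne  $r5, $r1, L4  →  {$r0:0, $r1:15, $r2:5, $r3:5, $r4:0, $r5:2}  ⟨branch taken⟩
[2] andi  $r1, $r1, 13  →  {$r0:0, $r1:13, $r2:5, $r3:5, $r4:0, $r5:2}
[4] or   $r4, $r3, $r2  →  {$r0:0, $r1:13, $r2:5, $r3:5, $r4:5, $r5:2}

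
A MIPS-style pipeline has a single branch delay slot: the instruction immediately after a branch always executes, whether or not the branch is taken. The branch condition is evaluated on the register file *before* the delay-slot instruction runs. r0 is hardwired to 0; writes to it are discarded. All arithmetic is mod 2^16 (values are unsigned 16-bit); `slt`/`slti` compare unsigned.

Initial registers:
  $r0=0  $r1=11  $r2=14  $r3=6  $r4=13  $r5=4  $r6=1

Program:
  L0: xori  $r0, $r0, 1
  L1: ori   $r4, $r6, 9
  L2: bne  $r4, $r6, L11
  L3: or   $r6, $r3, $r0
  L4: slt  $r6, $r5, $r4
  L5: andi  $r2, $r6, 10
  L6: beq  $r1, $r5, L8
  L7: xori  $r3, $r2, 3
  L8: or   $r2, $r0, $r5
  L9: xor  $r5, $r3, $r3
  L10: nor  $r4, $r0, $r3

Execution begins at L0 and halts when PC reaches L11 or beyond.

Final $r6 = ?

  step pc=0: xori  $r0, $r0, 1  regs=(0,11,14,6,13,4,1)
  step pc=1: ori   $r4, $r6, 9  regs=(0,11,14,6,9,4,1)
  step pc=2: bne  $r4, $r6, L11  cond=T  regs=(0,11,14,6,9,4,1)
  step pc=3: or   $r6, $r3, $r0  regs=(0,11,14,6,9,4,6)

6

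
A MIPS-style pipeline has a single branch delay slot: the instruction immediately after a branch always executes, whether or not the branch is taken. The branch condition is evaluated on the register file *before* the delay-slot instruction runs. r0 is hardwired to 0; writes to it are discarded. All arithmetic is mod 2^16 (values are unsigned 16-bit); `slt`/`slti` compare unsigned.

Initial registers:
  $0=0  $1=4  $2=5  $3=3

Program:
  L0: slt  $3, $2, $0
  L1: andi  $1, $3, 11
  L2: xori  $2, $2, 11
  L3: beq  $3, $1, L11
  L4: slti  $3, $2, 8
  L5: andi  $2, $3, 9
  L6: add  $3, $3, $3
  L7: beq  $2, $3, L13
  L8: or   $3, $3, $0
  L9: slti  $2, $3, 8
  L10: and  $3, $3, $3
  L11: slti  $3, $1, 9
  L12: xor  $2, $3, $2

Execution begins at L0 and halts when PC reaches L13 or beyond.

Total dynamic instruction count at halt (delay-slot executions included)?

[0] slt  $3, $2, $0  →  {$0:0, $1:4, $2:5, $3:0}
[1] andi  $1, $3, 11  →  {$0:0, $1:0, $2:5, $3:0}
[2] xori  $2, $2, 11  →  {$0:0, $1:0, $2:14, $3:0}
[3] beq  $3, $1, L11  →  {$0:0, $1:0, $2:14, $3:0}  ⟨branch taken⟩
[4] slti  $3, $2, 8  →  {$0:0, $1:0, $2:14, $3:0}
[11] slti  $3, $1, 9  →  {$0:0, $1:0, $2:14, $3:1}
[12] xor  $2, $3, $2  →  {$0:0, $1:0, $2:15, $3:1}

7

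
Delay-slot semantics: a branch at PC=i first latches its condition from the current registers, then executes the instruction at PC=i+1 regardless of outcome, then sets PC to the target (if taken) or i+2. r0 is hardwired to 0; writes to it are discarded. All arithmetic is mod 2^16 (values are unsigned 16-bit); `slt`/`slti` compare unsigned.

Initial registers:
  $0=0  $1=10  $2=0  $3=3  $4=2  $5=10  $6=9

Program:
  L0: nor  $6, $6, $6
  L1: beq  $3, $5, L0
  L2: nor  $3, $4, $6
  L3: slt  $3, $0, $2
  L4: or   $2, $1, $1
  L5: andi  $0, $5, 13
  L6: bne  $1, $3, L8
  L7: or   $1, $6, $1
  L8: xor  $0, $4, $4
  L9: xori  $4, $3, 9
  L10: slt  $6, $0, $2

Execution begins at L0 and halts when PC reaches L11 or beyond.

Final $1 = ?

[0] nor  $6, $6, $6  →  {$0:0, $1:10, $2:0, $3:3, $4:2, $5:10, $6:65526}
[1] beq  $3, $5, L0  →  {$0:0, $1:10, $2:0, $3:3, $4:2, $5:10, $6:65526}  ⟨branch fallthrough⟩
[2] nor  $3, $4, $6  →  {$0:0, $1:10, $2:0, $3:9, $4:2, $5:10, $6:65526}
[3] slt  $3, $0, $2  →  {$0:0, $1:10, $2:0, $3:0, $4:2, $5:10, $6:65526}
[4] or   $2, $1, $1  →  {$0:0, $1:10, $2:10, $3:0, $4:2, $5:10, $6:65526}
[5] andi  $0, $5, 13  →  {$0:0, $1:10, $2:10, $3:0, $4:2, $5:10, $6:65526}
[6] bne  $1, $3, L8  →  {$0:0, $1:10, $2:10, $3:0, $4:2, $5:10, $6:65526}  ⟨branch taken⟩
[7] or   $1, $6, $1  →  {$0:0, $1:65534, $2:10, $3:0, $4:2, $5:10, $6:65526}
[8] xor  $0, $4, $4  →  {$0:0, $1:65534, $2:10, $3:0, $4:2, $5:10, $6:65526}
[9] xori  $4, $3, 9  →  {$0:0, $1:65534, $2:10, $3:0, $4:9, $5:10, $6:65526}
[10] slt  $6, $0, $2  →  {$0:0, $1:65534, $2:10, $3:0, $4:9, $5:10, $6:1}

65534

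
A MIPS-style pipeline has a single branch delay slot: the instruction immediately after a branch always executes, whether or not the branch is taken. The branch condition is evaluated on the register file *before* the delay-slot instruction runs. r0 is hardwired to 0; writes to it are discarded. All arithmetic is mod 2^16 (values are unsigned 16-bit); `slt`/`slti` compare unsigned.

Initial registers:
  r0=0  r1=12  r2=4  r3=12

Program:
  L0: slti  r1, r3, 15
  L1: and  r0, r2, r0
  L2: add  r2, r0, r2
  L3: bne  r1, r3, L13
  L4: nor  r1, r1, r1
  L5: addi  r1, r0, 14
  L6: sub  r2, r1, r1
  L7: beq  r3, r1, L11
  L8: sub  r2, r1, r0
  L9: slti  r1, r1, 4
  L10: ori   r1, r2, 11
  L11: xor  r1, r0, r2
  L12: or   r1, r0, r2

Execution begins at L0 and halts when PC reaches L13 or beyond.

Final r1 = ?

  step pc=0: slti  r1, r3, 15  regs=(0,1,4,12)
  step pc=1: and  r0, r2, r0  regs=(0,1,4,12)
  step pc=2: add  r2, r0, r2  regs=(0,1,4,12)
  step pc=3: bne  r1, r3, L13  cond=T  regs=(0,1,4,12)
  step pc=4: nor  r1, r1, r1  regs=(0,65534,4,12)

65534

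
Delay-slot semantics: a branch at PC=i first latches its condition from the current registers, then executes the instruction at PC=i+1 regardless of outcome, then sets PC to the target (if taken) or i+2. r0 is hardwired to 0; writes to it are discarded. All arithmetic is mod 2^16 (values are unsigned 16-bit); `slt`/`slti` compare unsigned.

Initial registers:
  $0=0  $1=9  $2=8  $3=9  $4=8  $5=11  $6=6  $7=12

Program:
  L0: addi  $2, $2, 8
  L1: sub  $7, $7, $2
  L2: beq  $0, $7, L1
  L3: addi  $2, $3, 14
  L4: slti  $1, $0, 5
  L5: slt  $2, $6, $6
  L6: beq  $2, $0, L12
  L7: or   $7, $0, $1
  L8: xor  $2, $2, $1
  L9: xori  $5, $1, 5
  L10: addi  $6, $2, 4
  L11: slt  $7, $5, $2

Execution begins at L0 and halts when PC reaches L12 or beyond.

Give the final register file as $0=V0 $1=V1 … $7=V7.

$0=0 $1=1 $2=0 $3=9 $4=8 $5=11 $6=6 $7=1

PC=0  addi  $2, $2, 8        | $0=0 $1=9 $2=16 $3=9 $4=8 $5=11 $6=6 $7=12
PC=1  sub  $7, $7, $2        | $0=0 $1=9 $2=16 $3=9 $4=8 $5=11 $6=6 $7=65532
PC=2  beq  $0, $7, L1        | $0=0 $1=9 $2=16 $3=9 $4=8 $5=11 $6=6 $7=65532  [not taken]
PC=3  addi  $2, $3, 14       | $0=0 $1=9 $2=23 $3=9 $4=8 $5=11 $6=6 $7=65532
PC=4  slti  $1, $0, 5        | $0=0 $1=1 $2=23 $3=9 $4=8 $5=11 $6=6 $7=65532
PC=5  slt  $2, $6, $6        | $0=0 $1=1 $2=0 $3=9 $4=8 $5=11 $6=6 $7=65532
PC=6  beq  $2, $0, L12       | $0=0 $1=1 $2=0 $3=9 $4=8 $5=11 $6=6 $7=65532  [TAKEN]
PC=7  or   $7, $0, $1        | $0=0 $1=1 $2=0 $3=9 $4=8 $5=11 $6=6 $7=1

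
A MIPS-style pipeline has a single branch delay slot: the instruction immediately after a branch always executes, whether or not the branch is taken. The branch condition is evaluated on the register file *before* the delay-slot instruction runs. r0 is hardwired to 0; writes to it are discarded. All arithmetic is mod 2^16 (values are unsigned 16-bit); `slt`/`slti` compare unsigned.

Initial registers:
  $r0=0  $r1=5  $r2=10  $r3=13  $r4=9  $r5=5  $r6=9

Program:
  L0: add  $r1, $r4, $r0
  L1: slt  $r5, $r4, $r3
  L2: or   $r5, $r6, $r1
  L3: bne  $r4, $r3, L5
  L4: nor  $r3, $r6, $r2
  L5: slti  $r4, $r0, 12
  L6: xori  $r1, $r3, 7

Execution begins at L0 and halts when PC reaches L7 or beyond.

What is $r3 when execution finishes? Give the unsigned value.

  step pc=0: add  $r1, $r4, $r0  regs=(0,9,10,13,9,5,9)
  step pc=1: slt  $r5, $r4, $r3  regs=(0,9,10,13,9,1,9)
  step pc=2: or   $r5, $r6, $r1  regs=(0,9,10,13,9,9,9)
  step pc=3: bne  $r4, $r3, L5  cond=T  regs=(0,9,10,13,9,9,9)
  step pc=4: nor  $r3, $r6, $r2  regs=(0,9,10,65524,9,9,9)
  step pc=5: slti  $r4, $r0, 12  regs=(0,9,10,65524,1,9,9)
  step pc=6: xori  $r1, $r3, 7  regs=(0,65523,10,65524,1,9,9)

65524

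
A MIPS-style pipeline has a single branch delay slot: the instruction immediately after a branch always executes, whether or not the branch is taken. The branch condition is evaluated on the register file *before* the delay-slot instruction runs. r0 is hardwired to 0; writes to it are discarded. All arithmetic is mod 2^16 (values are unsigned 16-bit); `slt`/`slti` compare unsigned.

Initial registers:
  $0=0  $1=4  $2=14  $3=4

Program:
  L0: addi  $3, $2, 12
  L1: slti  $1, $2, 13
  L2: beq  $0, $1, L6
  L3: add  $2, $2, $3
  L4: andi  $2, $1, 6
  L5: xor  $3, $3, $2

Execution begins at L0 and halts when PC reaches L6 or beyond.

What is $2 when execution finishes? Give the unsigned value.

  step pc=0: addi  $3, $2, 12  regs=(0,4,14,26)
  step pc=1: slti  $1, $2, 13  regs=(0,0,14,26)
  step pc=2: beq  $0, $1, L6  cond=T  regs=(0,0,14,26)
  step pc=3: add  $2, $2, $3  regs=(0,0,40,26)

40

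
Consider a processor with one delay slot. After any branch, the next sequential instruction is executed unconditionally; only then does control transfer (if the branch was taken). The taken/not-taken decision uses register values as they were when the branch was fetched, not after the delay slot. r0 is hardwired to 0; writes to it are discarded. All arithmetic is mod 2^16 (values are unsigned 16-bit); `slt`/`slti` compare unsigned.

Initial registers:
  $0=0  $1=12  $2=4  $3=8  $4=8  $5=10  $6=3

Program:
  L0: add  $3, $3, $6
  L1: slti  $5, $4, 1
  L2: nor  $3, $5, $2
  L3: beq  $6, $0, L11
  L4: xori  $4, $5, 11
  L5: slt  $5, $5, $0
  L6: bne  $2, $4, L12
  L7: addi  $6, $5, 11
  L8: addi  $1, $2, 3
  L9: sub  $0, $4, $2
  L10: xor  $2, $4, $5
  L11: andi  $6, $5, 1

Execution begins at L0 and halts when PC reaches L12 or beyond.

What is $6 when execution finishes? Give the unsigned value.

11

PC=0  add  $3, $3, $6        | $0=0 $1=12 $2=4 $3=11 $4=8 $5=10 $6=3
PC=1  slti  $5, $4, 1        | $0=0 $1=12 $2=4 $3=11 $4=8 $5=0 $6=3
PC=2  nor  $3, $5, $2        | $0=0 $1=12 $2=4 $3=65531 $4=8 $5=0 $6=3
PC=3  beq  $6, $0, L11       | $0=0 $1=12 $2=4 $3=65531 $4=8 $5=0 $6=3  [not taken]
PC=4  xori  $4, $5, 11       | $0=0 $1=12 $2=4 $3=65531 $4=11 $5=0 $6=3
PC=5  slt  $5, $5, $0        | $0=0 $1=12 $2=4 $3=65531 $4=11 $5=0 $6=3
PC=6  bne  $2, $4, L12       | $0=0 $1=12 $2=4 $3=65531 $4=11 $5=0 $6=3  [TAKEN]
PC=7  addi  $6, $5, 11       | $0=0 $1=12 $2=4 $3=65531 $4=11 $5=0 $6=11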